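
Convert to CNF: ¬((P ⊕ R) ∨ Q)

¬((P ⊕ R) ∨ Q)
= ¬(((P ∨ R) ∧ ¬(P ∧ R)) ∨ Q)
= ¬((P ∨ R) ∧ ¬(P ∧ R)) ∧ ¬Q
= (¬(P ∨ R) ∨ ¬¬(P ∧ R)) ∧ ¬Q
= ((¬P ∧ ¬R) ∨ ¬¬(P ∧ R)) ∧ ¬Q
= ((¬P ∧ ¬R) ∨ (P ∧ R)) ∧ ¬Q
= (¬P ∨ P) ∧ (¬P ∨ R) ∧ (¬R ∨ P) ∧ (¬R ∨ R) ∧ ¬Q
= (¬P ∨ R) ∧ (¬R ∨ P) ∧ ¬Q

(¬P ∨ R) ∧ (¬R ∨ P) ∧ ¬Q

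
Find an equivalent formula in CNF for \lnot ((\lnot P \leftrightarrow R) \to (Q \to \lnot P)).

\lnot ((\lnot P \leftrightarrow R) \to (Q \to \lnot P))
≡ \lnot (\lnot (\lnot P \leftrightarrow R) \lor (Q \to \lnot P))   — eliminate \to
≡ \lnot (\lnot ((\lnot P \to R) \land (R \to \lnot P)) \lor (Q \to \lnot P))   — eliminate \leftrightarrow
≡ \lnot (\lnot ((\lnot \lnot P \lor R) \land (R \to \lnot P)) \lor (Q \to \lnot P))   — eliminate \to
≡ \lnot (\lnot ((\lnot \lnot P \lor R) \land (\lnot R \lor \lnot P)) \lor (Q \to \lnot P))   — eliminate \to
≡ \lnot (\lnot ((\lnot \lnot P \lor R) \land (\lnot R \lor \lnot P)) \lor \lnot Q \lor \lnot P)   — eliminate \to
≡ \lnot \lnot ((\lnot \lnot P \lor R) \land (\lnot R \lor \lnot P)) \land \lnot \lnot Q \land \lnot \lnot P   — De Morgan
≡ (\lnot \lnot P \lor R) \land (\lnot R \lor \lnot P) \land \lnot \lnot Q \land \lnot \lnot P   — double negation
≡ (P \lor R) \land (\lnot R \lor \lnot P) \land \lnot \lnot Q \land \lnot \lnot P   — double negation
≡ (P \lor R) \land (\lnot R \lor \lnot P) \land Q \land \lnot \lnot P   — double negation
≡ (P \lor R) \land (\lnot R \lor \lnot P) \land Q \land P   — double negation
≡ (\lnot R \lor \lnot P) \land Q \land P   — simplify

(\lnot R \lor \lnot P) \land Q \land P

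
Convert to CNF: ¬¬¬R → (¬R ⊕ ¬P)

R ∨ P

¬¬¬R → (¬R ⊕ ¬P)
⇔ ¬¬¬¬R ∨ (¬R ⊕ ¬P)
⇔ ¬¬¬¬R ∨ ((¬R ∨ ¬P) ∧ ¬(¬R ∧ ¬P))
⇔ ¬¬R ∨ ((¬R ∨ ¬P) ∧ ¬(¬R ∧ ¬P))
⇔ R ∨ ((¬R ∨ ¬P) ∧ ¬(¬R ∧ ¬P))
⇔ R ∨ ((¬R ∨ ¬P) ∧ (¬¬R ∨ ¬¬P))
⇔ R ∨ ((¬R ∨ ¬P) ∧ (R ∨ ¬¬P))
⇔ R ∨ ((¬R ∨ ¬P) ∧ (R ∨ P))
⇔ (R ∨ ¬R ∨ ¬P) ∧ (R ∨ R ∨ P)
⇔ R ∨ P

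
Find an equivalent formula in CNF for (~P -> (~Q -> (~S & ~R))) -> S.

(~P | S) & (~Q | S) & (S | R)

(~P -> (~Q -> (~S & ~R))) -> S
≡ ~(~P -> (~Q -> (~S & ~R))) | S   [eliminate ->]
≡ ~(~~P | (~Q -> (~S & ~R))) | S   [eliminate ->]
≡ ~(~~P | ~~Q | (~S & ~R)) | S   [eliminate ->]
≡ (~~~P & ~~~Q & ~(~S & ~R)) | S   [De Morgan]
≡ (~P & ~~~Q & ~(~S & ~R)) | S   [double negation]
≡ (~P & ~Q & ~(~S & ~R)) | S   [double negation]
≡ (~P & ~Q & (~~S | ~~R)) | S   [De Morgan]
≡ (~P & ~Q & (S | ~~R)) | S   [double negation]
≡ (~P & ~Q & (S | R)) | S   [double negation]
≡ (~P | S) & (~Q | S) & (S | R | S)   [distribute | over &]
≡ (~P | S) & (~Q | S) & (S | R)   [simplify]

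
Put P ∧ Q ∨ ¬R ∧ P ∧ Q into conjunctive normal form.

P ∧ Q

P ∧ Q ∨ ¬R ∧ P ∧ Q
= (P ∨ ¬R) ∧ (P ∨ P) ∧ (P ∨ Q) ∧ (Q ∨ ¬R) ∧ (Q ∨ P) ∧ (Q ∨ Q)   (distribute ∨ over ∧)
= P ∧ Q   (simplify)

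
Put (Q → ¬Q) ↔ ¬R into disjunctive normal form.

(Q ∧ R) ∨ (¬R ∧ ¬Q)

(Q → ¬Q) ↔ ¬R
≡ ((Q → ¬Q) → ¬R) ∧ (¬R → (Q → ¬Q))   [eliminate ↔]
≡ (¬(Q → ¬Q) ∨ ¬R) ∧ (¬R → (Q → ¬Q))   [eliminate →]
≡ (¬(¬Q ∨ ¬Q) ∨ ¬R) ∧ (¬R → (Q → ¬Q))   [eliminate →]
≡ (¬(¬Q ∨ ¬Q) ∨ ¬R) ∧ (¬¬R ∨ (Q → ¬Q))   [eliminate →]
≡ (¬(¬Q ∨ ¬Q) ∨ ¬R) ∧ (¬¬R ∨ ¬Q ∨ ¬Q)   [eliminate →]
≡ ((¬¬Q ∧ ¬¬Q) ∨ ¬R) ∧ (¬¬R ∨ ¬Q ∨ ¬Q)   [De Morgan]
≡ ((Q ∧ ¬¬Q) ∨ ¬R) ∧ (¬¬R ∨ ¬Q ∨ ¬Q)   [double negation]
≡ ((Q ∧ Q) ∨ ¬R) ∧ (¬¬R ∨ ¬Q ∨ ¬Q)   [double negation]
≡ ((Q ∧ Q) ∨ ¬R) ∧ (R ∨ ¬Q ∨ ¬Q)   [double negation]
≡ (Q ∧ Q ∧ R) ∨ (Q ∧ Q ∧ ¬Q) ∨ (Q ∧ Q ∧ ¬Q) ∨ (¬R ∧ R) ∨ (¬R ∧ ¬Q) ∨ (¬R ∧ ¬Q)   [distribute ∧ over ∨]
≡ (Q ∧ R) ∨ (¬R ∧ ¬Q)   [simplify]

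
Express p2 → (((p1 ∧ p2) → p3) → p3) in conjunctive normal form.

¬p2 ∨ p1 ∨ p3

p2 → (((p1 ∧ p2) → p3) → p3)
≡ ¬p2 ∨ (((p1 ∧ p2) → p3) → p3)   [eliminate →]
≡ ¬p2 ∨ ¬((p1 ∧ p2) → p3) ∨ p3   [eliminate →]
≡ ¬p2 ∨ ¬(¬(p1 ∧ p2) ∨ p3) ∨ p3   [eliminate →]
≡ ¬p2 ∨ (¬¬(p1 ∧ p2) ∧ ¬p3) ∨ p3   [De Morgan]
≡ ¬p2 ∨ (p1 ∧ p2 ∧ ¬p3) ∨ p3   [double negation]
≡ (¬p2 ∨ p1 ∨ p3) ∧ (¬p2 ∨ p2 ∨ p3) ∧ (¬p2 ∨ ¬p3 ∨ p3)   [distribute ∨ over ∧]
≡ ¬p2 ∨ p1 ∨ p3   [simplify]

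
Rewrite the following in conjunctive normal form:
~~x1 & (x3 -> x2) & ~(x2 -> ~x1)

x1 & x2

~~x1 & (x3 -> x2) & ~(x2 -> ~x1)
≡ ~~x1 & (~x3 | x2) & ~(x2 -> ~x1)   (eliminate ->)
≡ ~~x1 & (~x3 | x2) & ~(~x2 | ~x1)   (eliminate ->)
≡ x1 & (~x3 | x2) & ~(~x2 | ~x1)   (double negation)
≡ x1 & (~x3 | x2) & ~~x2 & ~~x1   (De Morgan)
≡ x1 & (~x3 | x2) & x2 & ~~x1   (double negation)
≡ x1 & (~x3 | x2) & x2 & x1   (double negation)
≡ x1 & x2   (simplify)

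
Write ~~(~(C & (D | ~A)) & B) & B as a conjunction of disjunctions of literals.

(~C | ~D) & (~C | A) & B

~~(~(C & (D | ~A)) & B) & B
= ~(C & (D | ~A)) & B & B   [double negation]
= (~C | ~(D | ~A)) & B & B   [De Morgan]
= (~C | (~D & ~~A)) & B & B   [De Morgan]
= (~C | (~D & A)) & B & B   [double negation]
= (~C | ~D) & (~C | A) & B & B   [distribute | over &]
= (~C | ~D) & (~C | A) & B   [simplify]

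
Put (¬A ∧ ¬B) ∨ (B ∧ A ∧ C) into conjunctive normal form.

(¬A ∨ B) ∧ (¬A ∨ C) ∧ (¬B ∨ A) ∧ (¬B ∨ C)

(¬A ∧ ¬B) ∨ (B ∧ A ∧ C)
≡ (¬A ∨ B) ∧ (¬A ∨ A) ∧ (¬A ∨ C) ∧ (¬B ∨ B) ∧ (¬B ∨ A) ∧ (¬B ∨ C)   [distribute ∨ over ∧]
≡ (¬A ∨ B) ∧ (¬A ∨ C) ∧ (¬B ∨ A) ∧ (¬B ∨ C)   [simplify]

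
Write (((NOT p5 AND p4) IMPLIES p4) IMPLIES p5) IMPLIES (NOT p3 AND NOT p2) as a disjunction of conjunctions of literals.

(NOT p4 AND NOT p5) OR (p4 AND NOT p5) OR (NOT p3 AND NOT p2)

(((NOT p5 AND p4) IMPLIES p4) IMPLIES p5) IMPLIES (NOT p3 AND NOT p2)
= NOT (((NOT p5 AND p4) IMPLIES p4) IMPLIES p5) OR (NOT p3 AND NOT p2)   [eliminate IMPLIES]
= NOT (NOT ((NOT p5 AND p4) IMPLIES p4) OR p5) OR (NOT p3 AND NOT p2)   [eliminate IMPLIES]
= NOT (NOT (NOT (NOT p5 AND p4) OR p4) OR p5) OR (NOT p3 AND NOT p2)   [eliminate IMPLIES]
= (NOT NOT (NOT (NOT p5 AND p4) OR p4) AND NOT p5) OR (NOT p3 AND NOT p2)   [De Morgan]
= ((NOT (NOT p5 AND p4) OR p4) AND NOT p5) OR (NOT p3 AND NOT p2)   [double negation]
= ((NOT NOT p5 OR NOT p4 OR p4) AND NOT p5) OR (NOT p3 AND NOT p2)   [De Morgan]
= ((p5 OR NOT p4 OR p4) AND NOT p5) OR (NOT p3 AND NOT p2)   [double negation]
= (p5 AND NOT p5) OR (NOT p4 AND NOT p5) OR (p4 AND NOT p5) OR (NOT p3 AND NOT p2)   [distribute AND over OR]
= (NOT p4 AND NOT p5) OR (p4 AND NOT p5) OR (NOT p3 AND NOT p2)   [simplify]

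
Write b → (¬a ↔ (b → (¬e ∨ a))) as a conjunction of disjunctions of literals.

b → (¬a ↔ (b → (¬e ∨ a)))
≡ ¬b ∨ (¬a ↔ (b → (¬e ∨ a)))   (eliminate →)
≡ ¬b ∨ ((¬a → (b → (¬e ∨ a))) ∧ ((b → (¬e ∨ a)) → ¬a))   (eliminate ↔)
≡ ¬b ∨ ((¬¬a ∨ (b → (¬e ∨ a))) ∧ ((b → (¬e ∨ a)) → ¬a))   (eliminate →)
≡ ¬b ∨ ((¬¬a ∨ ¬b ∨ ¬e ∨ a) ∧ ((b → (¬e ∨ a)) → ¬a))   (eliminate →)
≡ ¬b ∨ ((¬¬a ∨ ¬b ∨ ¬e ∨ a) ∧ (¬(b → (¬e ∨ a)) ∨ ¬a))   (eliminate →)
≡ ¬b ∨ ((¬¬a ∨ ¬b ∨ ¬e ∨ a) ∧ (¬(¬b ∨ ¬e ∨ a) ∨ ¬a))   (eliminate →)
≡ ¬b ∨ ((a ∨ ¬b ∨ ¬e ∨ a) ∧ (¬(¬b ∨ ¬e ∨ a) ∨ ¬a))   (double negation)
≡ ¬b ∨ ((a ∨ ¬b ∨ ¬e ∨ a) ∧ ((¬¬b ∧ ¬¬e ∧ ¬a) ∨ ¬a))   (De Morgan)
≡ ¬b ∨ ((a ∨ ¬b ∨ ¬e ∨ a) ∧ ((b ∧ ¬¬e ∧ ¬a) ∨ ¬a))   (double negation)
≡ ¬b ∨ ((a ∨ ¬b ∨ ¬e ∨ a) ∧ ((b ∧ e ∧ ¬a) ∨ ¬a))   (double negation)
≡ (¬b ∨ a ∨ ¬b ∨ ¬e ∨ a) ∧ (¬b ∨ b ∨ ¬a) ∧ (¬b ∨ e ∨ ¬a) ∧ (¬b ∨ ¬a ∨ ¬a)   (distribute ∨ over ∧)
≡ (¬b ∨ a ∨ ¬e) ∧ (¬b ∨ ¬a)   (simplify)

(¬b ∨ a ∨ ¬e) ∧ (¬b ∨ ¬a)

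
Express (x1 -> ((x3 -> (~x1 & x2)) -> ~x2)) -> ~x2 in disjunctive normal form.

(x1 & ~x3 & x2) | ~x2

(x1 -> ((x3 -> (~x1 & x2)) -> ~x2)) -> ~x2
≡ ~(x1 -> ((x3 -> (~x1 & x2)) -> ~x2)) | ~x2   (eliminate ->)
≡ ~(~x1 | ((x3 -> (~x1 & x2)) -> ~x2)) | ~x2   (eliminate ->)
≡ ~(~x1 | ~(x3 -> (~x1 & x2)) | ~x2) | ~x2   (eliminate ->)
≡ ~(~x1 | ~(~x3 | (~x1 & x2)) | ~x2) | ~x2   (eliminate ->)
≡ (~~x1 & ~~(~x3 | (~x1 & x2)) & ~~x2) | ~x2   (De Morgan)
≡ (x1 & ~~(~x3 | (~x1 & x2)) & ~~x2) | ~x2   (double negation)
≡ (x1 & (~x3 | (~x1 & x2)) & ~~x2) | ~x2   (double negation)
≡ (x1 & (~x3 | (~x1 & x2)) & x2) | ~x2   (double negation)
≡ (x1 & ~x3 & x2) | (x1 & ~x1 & x2 & x2) | ~x2   (distribute & over |)
≡ (x1 & ~x3 & x2) | ~x2   (simplify)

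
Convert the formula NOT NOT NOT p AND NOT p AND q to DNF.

NOT NOT NOT p AND NOT p AND q
≡ NOT p AND NOT p AND q   [double negation]
≡ NOT p AND q   [simplify]

NOT p AND q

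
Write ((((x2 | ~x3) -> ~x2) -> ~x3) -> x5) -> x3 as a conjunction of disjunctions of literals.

~x5 | x3

((((x2 | ~x3) -> ~x2) -> ~x3) -> x5) -> x3
= ~((((x2 | ~x3) -> ~x2) -> ~x3) -> x5) | x3   [eliminate ->]
= ~(~(((x2 | ~x3) -> ~x2) -> ~x3) | x5) | x3   [eliminate ->]
= ~(~(~((x2 | ~x3) -> ~x2) | ~x3) | x5) | x3   [eliminate ->]
= ~(~(~(~(x2 | ~x3) | ~x2) | ~x3) | x5) | x3   [eliminate ->]
= (~~(~(~(x2 | ~x3) | ~x2) | ~x3) & ~x5) | x3   [De Morgan]
= ((~(~(x2 | ~x3) | ~x2) | ~x3) & ~x5) | x3   [double negation]
= (((~~(x2 | ~x3) & ~~x2) | ~x3) & ~x5) | x3   [De Morgan]
= ((((x2 | ~x3) & ~~x2) | ~x3) & ~x5) | x3   [double negation]
= ((((x2 | ~x3) & x2) | ~x3) & ~x5) | x3   [double negation]
= (x2 | ~x3 | ~x3 | x3) & (x2 | ~x3 | x3) & (~x5 | x3)   [distribute | over &]
= ~x5 | x3   [simplify]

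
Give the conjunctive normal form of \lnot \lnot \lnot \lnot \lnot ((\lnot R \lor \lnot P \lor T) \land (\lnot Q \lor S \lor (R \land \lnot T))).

(R \lor Q) \land (R \lor \lnot S) \land (P \lor Q) \land (P \lor \lnot S) \land (P \lor \lnot R \lor T) \land (\lnot T \lor Q) \land (\lnot T \lor \lnot S)

\lnot \lnot \lnot \lnot \lnot ((\lnot R \lor \lnot P \lor T) \land (\lnot Q \lor S \lor (R \land \lnot T)))
= \lnot \lnot \lnot ((\lnot R \lor \lnot P \lor T) \land (\lnot Q \lor S \lor (R \land \lnot T)))   [double negation]
= \lnot ((\lnot R \lor \lnot P \lor T) \land (\lnot Q \lor S \lor (R \land \lnot T)))   [double negation]
= \lnot (\lnot R \lor \lnot P \lor T) \lor \lnot (\lnot Q \lor S \lor (R \land \lnot T))   [De Morgan]
= (\lnot \lnot R \land \lnot \lnot P \land \lnot T) \lor \lnot (\lnot Q \lor S \lor (R \land \lnot T))   [De Morgan]
= (R \land \lnot \lnot P \land \lnot T) \lor \lnot (\lnot Q \lor S \lor (R \land \lnot T))   [double negation]
= (R \land P \land \lnot T) \lor \lnot (\lnot Q \lor S \lor (R \land \lnot T))   [double negation]
= (R \land P \land \lnot T) \lor (\lnot \lnot Q \land \lnot S \land \lnot (R \land \lnot T))   [De Morgan]
= (R \land P \land \lnot T) \lor (Q \land \lnot S \land \lnot (R \land \lnot T))   [double negation]
= (R \land P \land \lnot T) \lor (Q \land \lnot S \land (\lnot R \lor \lnot \lnot T))   [De Morgan]
= (R \land P \land \lnot T) \lor (Q \land \lnot S \land (\lnot R \lor T))   [double negation]
= (R \lor Q) \land (R \lor \lnot S) \land (R \lor \lnot R \lor T) \land (P \lor Q) \land (P \lor \lnot S) \land (P \lor \lnot R \lor T) \land (\lnot T \lor Q) \land (\lnot T \lor \lnot S) \land (\lnot T \lor \lnot R \lor T)   [distribute \lor over \land]
= (R \lor Q) \land (R \lor \lnot S) \land (P \lor Q) \land (P \lor \lnot S) \land (P \lor \lnot R \lor T) \land (\lnot T \lor Q) \land (\lnot T \lor \lnot S)   [simplify]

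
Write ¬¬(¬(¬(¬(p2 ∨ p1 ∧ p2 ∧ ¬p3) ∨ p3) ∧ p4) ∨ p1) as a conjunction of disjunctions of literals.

¬p2 ∨ p3 ∨ ¬p4 ∨ p1

¬¬(¬(¬(¬(p2 ∨ p1 ∧ p2 ∧ ¬p3) ∨ p3) ∧ p4) ∨ p1)
≡ ¬(¬(¬(p2 ∨ p1 ∧ p2 ∧ ¬p3) ∨ p3) ∧ p4) ∨ p1   [double negation]
≡ ¬¬(¬(p2 ∨ p1 ∧ p2 ∧ ¬p3) ∨ p3) ∨ ¬p4 ∨ p1   [De Morgan]
≡ ¬(p2 ∨ p1 ∧ p2 ∧ ¬p3) ∨ p3 ∨ ¬p4 ∨ p1   [double negation]
≡ ¬p2 ∧ ¬(p1 ∧ p2 ∧ ¬p3) ∨ p3 ∨ ¬p4 ∨ p1   [De Morgan]
≡ ¬p2 ∧ (¬p1 ∨ ¬p2 ∨ ¬¬p3) ∨ p3 ∨ ¬p4 ∨ p1   [De Morgan]
≡ ¬p2 ∧ (¬p1 ∨ ¬p2 ∨ p3) ∨ p3 ∨ ¬p4 ∨ p1   [double negation]
≡ (¬p2 ∨ p3 ∨ ¬p4 ∨ p1) ∧ (¬p1 ∨ ¬p2 ∨ p3 ∨ p3 ∨ ¬p4 ∨ p1)   [distribute ∨ over ∧]
≡ ¬p2 ∨ p3 ∨ ¬p4 ∨ p1   [simplify]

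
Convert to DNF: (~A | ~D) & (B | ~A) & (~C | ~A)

~A | (~D & B & ~C)

(~A | ~D) & (B | ~A) & (~C | ~A)
≡ (~A & B & ~C) | (~A & B & ~A) | (~A & ~A & ~C) | (~A & ~A & ~A) | (~D & B & ~C) | (~D & B & ~A) | (~D & ~A & ~C) | (~D & ~A & ~A)   — distribute & over |
≡ ~A | (~D & B & ~C)   — simplify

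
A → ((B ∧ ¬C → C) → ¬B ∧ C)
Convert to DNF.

¬A ∨ B ∧ ¬C ∨ ¬B ∧ C

A → ((B ∧ ¬C → C) → ¬B ∧ C)
≡ ¬A ∨ ((B ∧ ¬C → C) → ¬B ∧ C)   — eliminate →
≡ ¬A ∨ ¬(B ∧ ¬C → C) ∨ ¬B ∧ C   — eliminate →
≡ ¬A ∨ ¬(¬(B ∧ ¬C) ∨ C) ∨ ¬B ∧ C   — eliminate →
≡ ¬A ∨ ¬¬(B ∧ ¬C) ∧ ¬C ∨ ¬B ∧ C   — De Morgan
≡ ¬A ∨ B ∧ ¬C ∧ ¬C ∨ ¬B ∧ C   — double negation
≡ ¬A ∨ B ∧ ¬C ∨ ¬B ∧ C   — simplify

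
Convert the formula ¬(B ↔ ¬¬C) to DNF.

(B ∧ ¬C) ∨ (C ∧ ¬B)

¬(B ↔ ¬¬C)
≡ ¬((B → ¬¬C) ∧ (¬¬C → B))   [eliminate ↔]
≡ ¬((¬B ∨ ¬¬C) ∧ (¬¬C → B))   [eliminate →]
≡ ¬((¬B ∨ ¬¬C) ∧ (¬¬¬C ∨ B))   [eliminate →]
≡ ¬(¬B ∨ ¬¬C) ∨ ¬(¬¬¬C ∨ B)   [De Morgan]
≡ (¬¬B ∧ ¬¬¬C) ∨ ¬(¬¬¬C ∨ B)   [De Morgan]
≡ (B ∧ ¬¬¬C) ∨ ¬(¬¬¬C ∨ B)   [double negation]
≡ (B ∧ ¬C) ∨ ¬(¬¬¬C ∨ B)   [double negation]
≡ (B ∧ ¬C) ∨ (¬¬¬¬C ∧ ¬B)   [De Morgan]
≡ (B ∧ ¬C) ∨ (¬¬C ∧ ¬B)   [double negation]
≡ (B ∧ ¬C) ∨ (C ∧ ¬B)   [double negation]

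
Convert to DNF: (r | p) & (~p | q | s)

(r | p) & (~p | q | s)
≡ (r & ~p) | (r & q) | (r & s) | (p & ~p) | (p & q) | (p & s)   [distribute & over |]
≡ (r & ~p) | (r & q) | (r & s) | (p & q) | (p & s)   [simplify]

(r & ~p) | (r & q) | (r & s) | (p & q) | (p & s)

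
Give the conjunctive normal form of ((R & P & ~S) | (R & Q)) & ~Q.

((R & P & ~S) | (R & Q)) & ~Q
⇔ (R | R) & (R | Q) & (P | R) & (P | Q) & (~S | R) & (~S | Q) & ~Q   [distribute | over &]
⇔ R & (P | Q) & (~S | Q) & ~Q   [simplify]

R & (P | Q) & (~S | Q) & ~Q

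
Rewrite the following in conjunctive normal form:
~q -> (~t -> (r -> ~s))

~q -> (~t -> (r -> ~s))
⇔ ~~q | (~t -> (r -> ~s))   — eliminate ->
⇔ ~~q | ~~t | (r -> ~s)   — eliminate ->
⇔ ~~q | ~~t | ~r | ~s   — eliminate ->
⇔ q | ~~t | ~r | ~s   — double negation
⇔ q | t | ~r | ~s   — double negation

q | t | ~r | ~s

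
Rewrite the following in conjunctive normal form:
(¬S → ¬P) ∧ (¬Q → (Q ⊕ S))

(¬S → ¬P) ∧ (¬Q → (Q ⊕ S))
= (¬¬S ∨ ¬P) ∧ (¬Q → (Q ⊕ S))
= (¬¬S ∨ ¬P) ∧ (¬¬Q ∨ (Q ⊕ S))
= (¬¬S ∨ ¬P) ∧ (¬¬Q ∨ ((Q ∨ S) ∧ ¬(Q ∧ S)))
= (S ∨ ¬P) ∧ (¬¬Q ∨ ((Q ∨ S) ∧ ¬(Q ∧ S)))
= (S ∨ ¬P) ∧ (Q ∨ ((Q ∨ S) ∧ ¬(Q ∧ S)))
= (S ∨ ¬P) ∧ (Q ∨ ((Q ∨ S) ∧ (¬Q ∨ ¬S)))
= (S ∨ ¬P) ∧ (Q ∨ Q ∨ S) ∧ (Q ∨ ¬Q ∨ ¬S)
= (S ∨ ¬P) ∧ (Q ∨ S)

(S ∨ ¬P) ∧ (Q ∨ S)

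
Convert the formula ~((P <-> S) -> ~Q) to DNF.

~((P <-> S) -> ~Q)
≡ ~(~(P <-> S) | ~Q)   (eliminate ->)
≡ ~(~((P -> S) & (S -> P)) | ~Q)   (eliminate <->)
≡ ~(~((~P | S) & (S -> P)) | ~Q)   (eliminate ->)
≡ ~(~((~P | S) & (~S | P)) | ~Q)   (eliminate ->)
≡ ~~((~P | S) & (~S | P)) & ~~Q   (De Morgan)
≡ (~P | S) & (~S | P) & ~~Q   (double negation)
≡ (~P | S) & (~S | P) & Q   (double negation)
≡ (~P & ~S & Q) | (~P & P & Q) | (S & ~S & Q) | (S & P & Q)   (distribute & over |)
≡ (~P & ~S & Q) | (S & P & Q)   (simplify)

(~P & ~S & Q) | (S & P & Q)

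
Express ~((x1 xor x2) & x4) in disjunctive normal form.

~((x1 xor x2) & x4)
≡ ~(((x1 & ~x2) | (~x1 & x2)) & x4)   (expand xor)
≡ ~((x1 & ~x2) | (~x1 & x2)) | ~x4   (De Morgan)
≡ (~(x1 & ~x2) & ~(~x1 & x2)) | ~x4   (De Morgan)
≡ ((~x1 | ~~x2) & ~(~x1 & x2)) | ~x4   (De Morgan)
≡ ((~x1 | x2) & ~(~x1 & x2)) | ~x4   (double negation)
≡ ((~x1 | x2) & (~~x1 | ~x2)) | ~x4   (De Morgan)
≡ ((~x1 | x2) & (x1 | ~x2)) | ~x4   (double negation)
≡ (~x1 & x1) | (~x1 & ~x2) | (x2 & x1) | (x2 & ~x2) | ~x4   (distribute & over |)
≡ (~x1 & ~x2) | (x2 & x1) | ~x4   (simplify)

(~x1 & ~x2) | (x2 & x1) | ~x4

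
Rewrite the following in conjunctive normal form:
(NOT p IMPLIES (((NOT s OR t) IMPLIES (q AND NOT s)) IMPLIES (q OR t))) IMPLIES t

(NOT p IMPLIES (((NOT s OR t) IMPLIES (q AND NOT s)) IMPLIES (q OR t))) IMPLIES t
≡ NOT (NOT p IMPLIES (((NOT s OR t) IMPLIES (q AND NOT s)) IMPLIES (q OR t))) OR t   (eliminate IMPLIES)
≡ NOT (NOT NOT p OR (((NOT s OR t) IMPLIES (q AND NOT s)) IMPLIES (q OR t))) OR t   (eliminate IMPLIES)
≡ NOT (NOT NOT p OR NOT ((NOT s OR t) IMPLIES (q AND NOT s)) OR q OR t) OR t   (eliminate IMPLIES)
≡ NOT (NOT NOT p OR NOT (NOT (NOT s OR t) OR (q AND NOT s)) OR q OR t) OR t   (eliminate IMPLIES)
≡ (NOT NOT NOT p AND NOT NOT (NOT (NOT s OR t) OR (q AND NOT s)) AND NOT q AND NOT t) OR t   (De Morgan)
≡ (NOT p AND NOT NOT (NOT (NOT s OR t) OR (q AND NOT s)) AND NOT q AND NOT t) OR t   (double negation)
≡ (NOT p AND (NOT (NOT s OR t) OR (q AND NOT s)) AND NOT q AND NOT t) OR t   (double negation)
≡ (NOT p AND ((NOT NOT s AND NOT t) OR (q AND NOT s)) AND NOT q AND NOT t) OR t   (De Morgan)
≡ (NOT p AND ((s AND NOT t) OR (q AND NOT s)) AND NOT q AND NOT t) OR t   (double negation)
≡ (NOT p OR t) AND (s OR q OR t) AND (s OR NOT s OR t) AND (NOT t OR q OR t) AND (NOT t OR NOT s OR t) AND (NOT q OR t) AND (NOT t OR t)   (distribute OR over AND)
≡ (NOT p OR t) AND (s OR q OR t) AND (NOT q OR t)   (simplify)

(NOT p OR t) AND (s OR q OR t) AND (NOT q OR t)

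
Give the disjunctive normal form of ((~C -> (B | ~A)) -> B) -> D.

((~C -> (B | ~A)) -> B) -> D
⇔ ~((~C -> (B | ~A)) -> B) | D   [eliminate ->]
⇔ ~(~(~C -> (B | ~A)) | B) | D   [eliminate ->]
⇔ ~(~(~~C | B | ~A) | B) | D   [eliminate ->]
⇔ (~~(~~C | B | ~A) & ~B) | D   [De Morgan]
⇔ ((~~C | B | ~A) & ~B) | D   [double negation]
⇔ ((C | B | ~A) & ~B) | D   [double negation]
⇔ (C & ~B) | (B & ~B) | (~A & ~B) | D   [distribute & over |]
⇔ (C & ~B) | (~A & ~B) | D   [simplify]

(C & ~B) | (~A & ~B) | D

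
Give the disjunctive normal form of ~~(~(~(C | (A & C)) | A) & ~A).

C & ~A

~~(~(~(C | (A & C)) | A) & ~A)
= ~(~(C | (A & C)) | A) & ~A   [double negation]
= ~~(C | (A & C)) & ~A & ~A   [De Morgan]
= (C | (A & C)) & ~A & ~A   [double negation]
= (C & ~A & ~A) | (A & C & ~A & ~A)   [distribute & over |]
= C & ~A   [simplify]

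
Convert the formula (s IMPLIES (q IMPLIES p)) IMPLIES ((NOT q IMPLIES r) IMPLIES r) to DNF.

(s IMPLIES (q IMPLIES p)) IMPLIES ((NOT q IMPLIES r) IMPLIES r)
= NOT (s IMPLIES (q IMPLIES p)) OR ((NOT q IMPLIES r) IMPLIES r)   — eliminate IMPLIES
= NOT (NOT s OR (q IMPLIES p)) OR ((NOT q IMPLIES r) IMPLIES r)   — eliminate IMPLIES
= NOT (NOT s OR NOT q OR p) OR ((NOT q IMPLIES r) IMPLIES r)   — eliminate IMPLIES
= NOT (NOT s OR NOT q OR p) OR NOT (NOT q IMPLIES r) OR r   — eliminate IMPLIES
= NOT (NOT s OR NOT q OR p) OR NOT (NOT NOT q OR r) OR r   — eliminate IMPLIES
= (NOT NOT s AND NOT NOT q AND NOT p) OR NOT (NOT NOT q OR r) OR r   — De Morgan
= (s AND NOT NOT q AND NOT p) OR NOT (NOT NOT q OR r) OR r   — double negation
= (s AND q AND NOT p) OR NOT (NOT NOT q OR r) OR r   — double negation
= (s AND q AND NOT p) OR (NOT NOT NOT q AND NOT r) OR r   — De Morgan
= (s AND q AND NOT p) OR (NOT q AND NOT r) OR r   — double negation

(s AND q AND NOT p) OR (NOT q AND NOT r) OR r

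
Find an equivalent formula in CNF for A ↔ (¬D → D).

A ↔ (¬D → D)
≡ (A → (¬D → D)) ∧ ((¬D → D) → A)   — eliminate ↔
≡ (¬A ∨ (¬D → D)) ∧ ((¬D → D) → A)   — eliminate →
≡ (¬A ∨ ¬¬D ∨ D) ∧ ((¬D → D) → A)   — eliminate →
≡ (¬A ∨ ¬¬D ∨ D) ∧ (¬(¬D → D) ∨ A)   — eliminate →
≡ (¬A ∨ ¬¬D ∨ D) ∧ (¬(¬¬D ∨ D) ∨ A)   — eliminate →
≡ (¬A ∨ D ∨ D) ∧ (¬(¬¬D ∨ D) ∨ A)   — double negation
≡ (¬A ∨ D ∨ D) ∧ ((¬¬¬D ∧ ¬D) ∨ A)   — De Morgan
≡ (¬A ∨ D ∨ D) ∧ ((¬D ∧ ¬D) ∨ A)   — double negation
≡ (¬A ∨ D ∨ D) ∧ (¬D ∨ A) ∧ (¬D ∨ A)   — distribute ∨ over ∧
≡ (¬A ∨ D) ∧ (¬D ∨ A)   — simplify

(¬A ∨ D) ∧ (¬D ∨ A)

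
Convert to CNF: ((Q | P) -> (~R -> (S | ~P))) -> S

((Q | P) -> (~R -> (S | ~P))) -> S
≡ ~((Q | P) -> (~R -> (S | ~P))) | S   [eliminate ->]
≡ ~(~(Q | P) | (~R -> (S | ~P))) | S   [eliminate ->]
≡ ~(~(Q | P) | ~~R | S | ~P) | S   [eliminate ->]
≡ (~~(Q | P) & ~~~R & ~S & ~~P) | S   [De Morgan]
≡ ((Q | P) & ~~~R & ~S & ~~P) | S   [double negation]
≡ ((Q | P) & ~R & ~S & ~~P) | S   [double negation]
≡ ((Q | P) & ~R & ~S & P) | S   [double negation]
≡ (Q | P | S) & (~R | S) & (~S | S) & (P | S)   [distribute | over &]
≡ (~R | S) & (P | S)   [simplify]

(~R | S) & (P | S)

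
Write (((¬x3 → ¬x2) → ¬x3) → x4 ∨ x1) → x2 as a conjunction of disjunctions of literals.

(((¬x3 → ¬x2) → ¬x3) → x4 ∨ x1) → x2
⇔ ¬(((¬x3 → ¬x2) → ¬x3) → x4 ∨ x1) ∨ x2   — eliminate →
⇔ ¬(¬((¬x3 → ¬x2) → ¬x3) ∨ x4 ∨ x1) ∨ x2   — eliminate →
⇔ ¬(¬(¬(¬x3 → ¬x2) ∨ ¬x3) ∨ x4 ∨ x1) ∨ x2   — eliminate →
⇔ ¬(¬(¬(¬¬x3 ∨ ¬x2) ∨ ¬x3) ∨ x4 ∨ x1) ∨ x2   — eliminate →
⇔ ¬¬(¬(¬¬x3 ∨ ¬x2) ∨ ¬x3) ∧ ¬x4 ∧ ¬x1 ∨ x2   — De Morgan
⇔ (¬(¬¬x3 ∨ ¬x2) ∨ ¬x3) ∧ ¬x4 ∧ ¬x1 ∨ x2   — double negation
⇔ (¬¬¬x3 ∧ ¬¬x2 ∨ ¬x3) ∧ ¬x4 ∧ ¬x1 ∨ x2   — De Morgan
⇔ (¬x3 ∧ ¬¬x2 ∨ ¬x3) ∧ ¬x4 ∧ ¬x1 ∨ x2   — double negation
⇔ (¬x3 ∧ x2 ∨ ¬x3) ∧ ¬x4 ∧ ¬x1 ∨ x2   — double negation
⇔ (¬x3 ∨ ¬x3 ∨ x2) ∧ (x2 ∨ ¬x3 ∨ x2) ∧ (¬x4 ∨ x2) ∧ (¬x1 ∨ x2)   — distribute ∨ over ∧
⇔ (¬x3 ∨ x2) ∧ (¬x4 ∨ x2) ∧ (¬x1 ∨ x2)   — simplify

(¬x3 ∨ x2) ∧ (¬x4 ∨ x2) ∧ (¬x1 ∨ x2)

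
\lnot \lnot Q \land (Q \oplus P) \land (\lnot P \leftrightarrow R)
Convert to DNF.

\lnot \lnot Q \land (Q \oplus P) \land (\lnot P \leftrightarrow R)
= \lnot \lnot Q \land ((Q \land \lnot P) \lor (\lnot Q \land P)) \land (\lnot P \leftrightarrow R)   (expand \oplus)
= \lnot \lnot Q \land ((Q \land \lnot P) \lor (\lnot Q \land P)) \land (\lnot P \to R) \land (R \to \lnot P)   (eliminate \leftrightarrow)
= \lnot \lnot Q \land ((Q \land \lnot P) \lor (\lnot Q \land P)) \land (\lnot \lnot P \lor R) \land (R \to \lnot P)   (eliminate \to)
= \lnot \lnot Q \land ((Q \land \lnot P) \lor (\lnot Q \land P)) \land (\lnot \lnot P \lor R) \land (\lnot R \lor \lnot P)   (eliminate \to)
= Q \land ((Q \land \lnot P) \lor (\lnot Q \land P)) \land (\lnot \lnot P \lor R) \land (\lnot R \lor \lnot P)   (double negation)
= Q \land ((Q \land \lnot P) \lor (\lnot Q \land P)) \land (P \lor R) \land (\lnot R \lor \lnot P)   (double negation)
= (Q \land Q \land \lnot P \land P \land \lnot R) \lor (Q \land Q \land \lnot P \land P \land \lnot P) \lor (Q \land Q \land \lnot P \land R \land \lnot R) \lor (Q \land Q \land \lnot P \land R \land \lnot P) \lor (Q \land \lnot Q \land P \land P \land \lnot R) \lor (Q \land \lnot Q \land P \land P \land \lnot P) \lor (Q \land \lnot Q \land P \land R \land \lnot R) \lor (Q \land \lnot Q \land P \land R \land \lnot P)   (distribute \land over \lor)
= Q \land \lnot P \land R   (simplify)

Q \land \lnot P \land R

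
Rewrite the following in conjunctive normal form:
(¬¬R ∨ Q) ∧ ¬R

(R ∨ Q) ∧ ¬R

(¬¬R ∨ Q) ∧ ¬R
= (R ∨ Q) ∧ ¬R   — double negation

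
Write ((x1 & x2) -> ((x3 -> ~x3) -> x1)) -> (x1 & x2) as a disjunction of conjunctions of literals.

((x1 & x2) -> ((x3 -> ~x3) -> x1)) -> (x1 & x2)
= ~((x1 & x2) -> ((x3 -> ~x3) -> x1)) | (x1 & x2)   [eliminate ->]
= ~(~(x1 & x2) | ((x3 -> ~x3) -> x1)) | (x1 & x2)   [eliminate ->]
= ~(~(x1 & x2) | ~(x3 -> ~x3) | x1) | (x1 & x2)   [eliminate ->]
= ~(~(x1 & x2) | ~(~x3 | ~x3) | x1) | (x1 & x2)   [eliminate ->]
= (~~(x1 & x2) & ~~(~x3 | ~x3) & ~x1) | (x1 & x2)   [De Morgan]
= (x1 & x2 & ~~(~x3 | ~x3) & ~x1) | (x1 & x2)   [double negation]
= (x1 & x2 & (~x3 | ~x3) & ~x1) | (x1 & x2)   [double negation]
= (x1 & x2 & ~x3 & ~x1) | (x1 & x2 & ~x3 & ~x1) | (x1 & x2)   [distribute & over |]
= x1 & x2   [simplify]

x1 & x2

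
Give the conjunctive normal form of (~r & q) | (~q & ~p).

(~r & q) | (~q & ~p)
≡ (~r | ~q) & (~r | ~p) & (q | ~q) & (q | ~p)
≡ (~r | ~q) & (~r | ~p) & (q | ~p)

(~r | ~q) & (~r | ~p) & (q | ~p)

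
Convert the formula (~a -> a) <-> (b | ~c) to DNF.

(~a -> a) <-> (b | ~c)
= ((~a -> a) -> (b | ~c)) & ((b | ~c) -> (~a -> a))   (eliminate <->)
= (~(~a -> a) | b | ~c) & ((b | ~c) -> (~a -> a))   (eliminate ->)
= (~(~~a | a) | b | ~c) & ((b | ~c) -> (~a -> a))   (eliminate ->)
= (~(~~a | a) | b | ~c) & (~(b | ~c) | (~a -> a))   (eliminate ->)
= (~(~~a | a) | b | ~c) & (~(b | ~c) | ~~a | a)   (eliminate ->)
= ((~~~a & ~a) | b | ~c) & (~(b | ~c) | ~~a | a)   (De Morgan)
= ((~a & ~a) | b | ~c) & (~(b | ~c) | ~~a | a)   (double negation)
= ((~a & ~a) | b | ~c) & ((~b & ~~c) | ~~a | a)   (De Morgan)
= ((~a & ~a) | b | ~c) & ((~b & c) | ~~a | a)   (double negation)
= ((~a & ~a) | b | ~c) & ((~b & c) | a | a)   (double negation)
= (~a & ~a & ~b & c) | (~a & ~a & a) | (~a & ~a & a) | (b & ~b & c) | (b & a) | (b & a) | (~c & ~b & c) | (~c & a) | (~c & a)   (distribute & over |)
= (~a & ~b & c) | (b & a) | (~c & a)   (simplify)

(~a & ~b & c) | (b & a) | (~c & a)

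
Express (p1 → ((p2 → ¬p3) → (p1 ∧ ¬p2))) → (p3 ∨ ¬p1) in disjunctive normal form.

(p1 → ((p2 → ¬p3) → (p1 ∧ ¬p2))) → (p3 ∨ ¬p1)
⇔ ¬(p1 → ((p2 → ¬p3) → (p1 ∧ ¬p2))) ∨ p3 ∨ ¬p1   (eliminate →)
⇔ ¬(¬p1 ∨ ((p2 → ¬p3) → (p1 ∧ ¬p2))) ∨ p3 ∨ ¬p1   (eliminate →)
⇔ ¬(¬p1 ∨ ¬(p2 → ¬p3) ∨ (p1 ∧ ¬p2)) ∨ p3 ∨ ¬p1   (eliminate →)
⇔ ¬(¬p1 ∨ ¬(¬p2 ∨ ¬p3) ∨ (p1 ∧ ¬p2)) ∨ p3 ∨ ¬p1   (eliminate →)
⇔ (¬¬p1 ∧ ¬¬(¬p2 ∨ ¬p3) ∧ ¬(p1 ∧ ¬p2)) ∨ p3 ∨ ¬p1   (De Morgan)
⇔ (p1 ∧ ¬¬(¬p2 ∨ ¬p3) ∧ ¬(p1 ∧ ¬p2)) ∨ p3 ∨ ¬p1   (double negation)
⇔ (p1 ∧ (¬p2 ∨ ¬p3) ∧ ¬(p1 ∧ ¬p2)) ∨ p3 ∨ ¬p1   (double negation)
⇔ (p1 ∧ (¬p2 ∨ ¬p3) ∧ (¬p1 ∨ ¬¬p2)) ∨ p3 ∨ ¬p1   (De Morgan)
⇔ (p1 ∧ (¬p2 ∨ ¬p3) ∧ (¬p1 ∨ p2)) ∨ p3 ∨ ¬p1   (double negation)
⇔ (p1 ∧ ¬p2 ∧ ¬p1) ∨ (p1 ∧ ¬p2 ∧ p2) ∨ (p1 ∧ ¬p3 ∧ ¬p1) ∨ (p1 ∧ ¬p3 ∧ p2) ∨ p3 ∨ ¬p1   (distribute ∧ over ∨)
⇔ (p1 ∧ ¬p3 ∧ p2) ∨ p3 ∨ ¬p1   (simplify)

(p1 ∧ ¬p3 ∧ p2) ∨ p3 ∨ ¬p1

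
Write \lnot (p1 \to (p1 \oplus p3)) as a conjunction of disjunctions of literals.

\lnot (p1 \to (p1 \oplus p3))
⇔ \lnot (\lnot p1 \lor (p1 \oplus p3))   [eliminate \to]
⇔ \lnot (\lnot p1 \lor ((p1 \lor p3) \land \lnot (p1 \land p3)))   [expand \oplus]
⇔ \lnot \lnot p1 \land \lnot ((p1 \lor p3) \land \lnot (p1 \land p3))   [De Morgan]
⇔ p1 \land \lnot ((p1 \lor p3) \land \lnot (p1 \land p3))   [double negation]
⇔ p1 \land (\lnot (p1 \lor p3) \lor \lnot \lnot (p1 \land p3))   [De Morgan]
⇔ p1 \land ((\lnot p1 \land \lnot p3) \lor \lnot \lnot (p1 \land p3))   [De Morgan]
⇔ p1 \land ((\lnot p1 \land \lnot p3) \lor (p1 \land p3))   [double negation]
⇔ p1 \land (\lnot p1 \lor p1) \land (\lnot p1 \lor p3) \land (\lnot p3 \lor p1) \land (\lnot p3 \lor p3)   [distribute \lor over \land]
⇔ p1 \land (\lnot p1 \lor p3)   [simplify]

p1 \land (\lnot p1 \lor p3)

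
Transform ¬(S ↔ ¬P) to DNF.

¬(S ↔ ¬P)
= ¬((S → ¬P) ∧ (¬P → S))   [eliminate ↔]
= ¬((¬S ∨ ¬P) ∧ (¬P → S))   [eliminate →]
= ¬((¬S ∨ ¬P) ∧ (¬¬P ∨ S))   [eliminate →]
= ¬(¬S ∨ ¬P) ∨ ¬(¬¬P ∨ S)   [De Morgan]
= (¬¬S ∧ ¬¬P) ∨ ¬(¬¬P ∨ S)   [De Morgan]
= (S ∧ ¬¬P) ∨ ¬(¬¬P ∨ S)   [double negation]
= (S ∧ P) ∨ ¬(¬¬P ∨ S)   [double negation]
= (S ∧ P) ∨ (¬¬¬P ∧ ¬S)   [De Morgan]
= (S ∧ P) ∨ (¬P ∧ ¬S)   [double negation]

(S ∧ P) ∨ (¬P ∧ ¬S)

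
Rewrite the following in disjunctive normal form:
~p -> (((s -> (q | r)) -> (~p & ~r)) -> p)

p | r

~p -> (((s -> (q | r)) -> (~p & ~r)) -> p)
= ~~p | (((s -> (q | r)) -> (~p & ~r)) -> p)   (eliminate ->)
= ~~p | ~((s -> (q | r)) -> (~p & ~r)) | p   (eliminate ->)
= ~~p | ~(~(s -> (q | r)) | (~p & ~r)) | p   (eliminate ->)
= ~~p | ~(~(~s | q | r) | (~p & ~r)) | p   (eliminate ->)
= p | ~(~(~s | q | r) | (~p & ~r)) | p   (double negation)
= p | (~~(~s | q | r) & ~(~p & ~r)) | p   (De Morgan)
= p | ((~s | q | r) & ~(~p & ~r)) | p   (double negation)
= p | ((~s | q | r) & (~~p | ~~r)) | p   (De Morgan)
= p | ((~s | q | r) & (p | ~~r)) | p   (double negation)
= p | ((~s | q | r) & (p | r)) | p   (double negation)
= p | (~s & p) | (~s & r) | (q & p) | (q & r) | (r & p) | (r & r) | p   (distribute & over |)
= p | r   (simplify)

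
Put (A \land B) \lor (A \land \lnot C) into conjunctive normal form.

(A \land B) \lor (A \land \lnot C)
≡ (A \lor A) \land (A \lor \lnot C) \land (B \lor A) \land (B \lor \lnot C)   [distribute \lor over \land]
≡ A \land (B \lor \lnot C)   [simplify]

A \land (B \lor \lnot C)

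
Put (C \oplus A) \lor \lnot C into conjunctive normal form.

\lnot C \lor \lnot A

(C \oplus A) \lor \lnot C
= ((C \lor A) \land \lnot (C \land A)) \lor \lnot C   [expand \oplus]
= ((C \lor A) \land (\lnot C \lor \lnot A)) \lor \lnot C   [De Morgan]
= (C \lor A \lor \lnot C) \land (\lnot C \lor \lnot A \lor \lnot C)   [distribute \lor over \land]
= \lnot C \lor \lnot A   [simplify]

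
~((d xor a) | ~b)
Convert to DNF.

(~d & ~a & b) | (a & d & b)

~((d xor a) | ~b)
= ~((d & ~a) | (~d & a) | ~b)   [expand xor]
= ~(d & ~a) & ~(~d & a) & ~~b   [De Morgan]
= (~d | ~~a) & ~(~d & a) & ~~b   [De Morgan]
= (~d | a) & ~(~d & a) & ~~b   [double negation]
= (~d | a) & (~~d | ~a) & ~~b   [De Morgan]
= (~d | a) & (d | ~a) & ~~b   [double negation]
= (~d | a) & (d | ~a) & b   [double negation]
= (~d & d & b) | (~d & ~a & b) | (a & d & b) | (a & ~a & b)   [distribute & over |]
= (~d & ~a & b) | (a & d & b)   [simplify]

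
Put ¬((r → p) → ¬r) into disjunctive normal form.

p ∧ r

¬((r → p) → ¬r)
= ¬(¬(r → p) ∨ ¬r)
= ¬(¬(¬r ∨ p) ∨ ¬r)
= ¬¬(¬r ∨ p) ∧ ¬¬r
= (¬r ∨ p) ∧ ¬¬r
= (¬r ∨ p) ∧ r
= (¬r ∧ r) ∨ (p ∧ r)
= p ∧ r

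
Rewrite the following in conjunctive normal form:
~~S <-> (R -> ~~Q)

~~S <-> (R -> ~~Q)
≡ (~~S -> (R -> ~~Q)) & ((R -> ~~Q) -> ~~S)   (eliminate <->)
≡ (~~~S | (R -> ~~Q)) & ((R -> ~~Q) -> ~~S)   (eliminate ->)
≡ (~~~S | ~R | ~~Q) & ((R -> ~~Q) -> ~~S)   (eliminate ->)
≡ (~~~S | ~R | ~~Q) & (~(R -> ~~Q) | ~~S)   (eliminate ->)
≡ (~~~S | ~R | ~~Q) & (~(~R | ~~Q) | ~~S)   (eliminate ->)
≡ (~S | ~R | ~~Q) & (~(~R | ~~Q) | ~~S)   (double negation)
≡ (~S | ~R | Q) & (~(~R | ~~Q) | ~~S)   (double negation)
≡ (~S | ~R | Q) & ((~~R & ~~~Q) | ~~S)   (De Morgan)
≡ (~S | ~R | Q) & ((R & ~~~Q) | ~~S)   (double negation)
≡ (~S | ~R | Q) & ((R & ~Q) | ~~S)   (double negation)
≡ (~S | ~R | Q) & ((R & ~Q) | S)   (double negation)
≡ (~S | ~R | Q) & (R | S) & (~Q | S)   (distribute | over &)

(~S | ~R | Q) & (R | S) & (~Q | S)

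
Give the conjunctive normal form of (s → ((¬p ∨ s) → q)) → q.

s ∨ q

(s → ((¬p ∨ s) → q)) → q
⇔ ¬(s → ((¬p ∨ s) → q)) ∨ q   (eliminate →)
⇔ ¬(¬s ∨ ((¬p ∨ s) → q)) ∨ q   (eliminate →)
⇔ ¬(¬s ∨ ¬(¬p ∨ s) ∨ q) ∨ q   (eliminate →)
⇔ (¬¬s ∧ ¬¬(¬p ∨ s) ∧ ¬q) ∨ q   (De Morgan)
⇔ (s ∧ ¬¬(¬p ∨ s) ∧ ¬q) ∨ q   (double negation)
⇔ (s ∧ (¬p ∨ s) ∧ ¬q) ∨ q   (double negation)
⇔ (s ∨ q) ∧ (¬p ∨ s ∨ q) ∧ (¬q ∨ q)   (distribute ∨ over ∧)
⇔ s ∨ q   (simplify)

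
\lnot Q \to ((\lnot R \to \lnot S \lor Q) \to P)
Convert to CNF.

\lnot Q \to ((\lnot R \to \lnot S \lor Q) \to P)
≡ \lnot \lnot Q \lor ((\lnot R \to \lnot S \lor Q) \to P)   [eliminate \to]
≡ \lnot \lnot Q \lor \lnot (\lnot R \to \lnot S \lor Q) \lor P   [eliminate \to]
≡ \lnot \lnot Q \lor \lnot (\lnot \lnot R \lor \lnot S \lor Q) \lor P   [eliminate \to]
≡ Q \lor \lnot (\lnot \lnot R \lor \lnot S \lor Q) \lor P   [double negation]
≡ Q \lor \lnot \lnot \lnot R \land \lnot \lnot S \land \lnot Q \lor P   [De Morgan]
≡ Q \lor \lnot R \land \lnot \lnot S \land \lnot Q \lor P   [double negation]
≡ Q \lor \lnot R \land S \land \lnot Q \lor P   [double negation]
≡ (Q \lor \lnot R \lor P) \land (Q \lor S \lor P) \land (Q \lor \lnot Q \lor P)   [distribute \lor over \land]
≡ (Q \lor \lnot R \lor P) \land (Q \lor S \lor P)   [simplify]

(Q \lor \lnot R \lor P) \land (Q \lor S \lor P)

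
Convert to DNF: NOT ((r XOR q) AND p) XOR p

NOT ((r XOR q) AND p) XOR p
≡ (NOT ((r XOR q) AND p) AND NOT p) OR (NOT NOT ((r XOR q) AND p) AND p)   [expand XOR]
≡ (NOT (((r AND NOT q) OR (NOT r AND q)) AND p) AND NOT p) OR (NOT NOT ((r XOR q) AND p) AND p)   [expand XOR]
≡ (NOT (((r AND NOT q) OR (NOT r AND q)) AND p) AND NOT p) OR (NOT NOT (((r AND NOT q) OR (NOT r AND q)) AND p) AND p)   [expand XOR]
≡ ((NOT ((r AND NOT q) OR (NOT r AND q)) OR NOT p) AND NOT p) OR (NOT NOT (((r AND NOT q) OR (NOT r AND q)) AND p) AND p)   [De Morgan]
≡ (((NOT (r AND NOT q) AND NOT (NOT r AND q)) OR NOT p) AND NOT p) OR (NOT NOT (((r AND NOT q) OR (NOT r AND q)) AND p) AND p)   [De Morgan]
≡ ((((NOT r OR NOT NOT q) AND NOT (NOT r AND q)) OR NOT p) AND NOT p) OR (NOT NOT (((r AND NOT q) OR (NOT r AND q)) AND p) AND p)   [De Morgan]
≡ ((((NOT r OR q) AND NOT (NOT r AND q)) OR NOT p) AND NOT p) OR (NOT NOT (((r AND NOT q) OR (NOT r AND q)) AND p) AND p)   [double negation]
≡ ((((NOT r OR q) AND (NOT NOT r OR NOT q)) OR NOT p) AND NOT p) OR (NOT NOT (((r AND NOT q) OR (NOT r AND q)) AND p) AND p)   [De Morgan]
≡ ((((NOT r OR q) AND (r OR NOT q)) OR NOT p) AND NOT p) OR (NOT NOT (((r AND NOT q) OR (NOT r AND q)) AND p) AND p)   [double negation]
≡ ((((NOT r OR q) AND (r OR NOT q)) OR NOT p) AND NOT p) OR (((r AND NOT q) OR (NOT r AND q)) AND p AND p)   [double negation]
≡ (NOT r AND r AND NOT p) OR (NOT r AND NOT q AND NOT p) OR (q AND r AND NOT p) OR (q AND NOT q AND NOT p) OR (NOT p AND NOT p) OR (r AND NOT q AND p AND p) OR (NOT r AND q AND p AND p)   [distribute AND over OR]
≡ NOT p OR (r AND NOT q AND p) OR (NOT r AND q AND p)   [simplify]

NOT p OR (r AND NOT q AND p) OR (NOT r AND q AND p)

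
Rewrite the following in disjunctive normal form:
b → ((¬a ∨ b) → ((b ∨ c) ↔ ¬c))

b → ((¬a ∨ b) → ((b ∨ c) ↔ ¬c))
≡ ¬b ∨ ((¬a ∨ b) → ((b ∨ c) ↔ ¬c))   [eliminate →]
≡ ¬b ∨ ¬(¬a ∨ b) ∨ ((b ∨ c) ↔ ¬c)   [eliminate →]
≡ ¬b ∨ ¬(¬a ∨ b) ∨ (((b ∨ c) → ¬c) ∧ (¬c → (b ∨ c)))   [eliminate ↔]
≡ ¬b ∨ ¬(¬a ∨ b) ∨ ((¬(b ∨ c) ∨ ¬c) ∧ (¬c → (b ∨ c)))   [eliminate →]
≡ ¬b ∨ ¬(¬a ∨ b) ∨ ((¬(b ∨ c) ∨ ¬c) ∧ (¬¬c ∨ b ∨ c))   [eliminate →]
≡ ¬b ∨ (¬¬a ∧ ¬b) ∨ ((¬(b ∨ c) ∨ ¬c) ∧ (¬¬c ∨ b ∨ c))   [De Morgan]
≡ ¬b ∨ (a ∧ ¬b) ∨ ((¬(b ∨ c) ∨ ¬c) ∧ (¬¬c ∨ b ∨ c))   [double negation]
≡ ¬b ∨ (a ∧ ¬b) ∨ (((¬b ∧ ¬c) ∨ ¬c) ∧ (¬¬c ∨ b ∨ c))   [De Morgan]
≡ ¬b ∨ (a ∧ ¬b) ∨ (((¬b ∧ ¬c) ∨ ¬c) ∧ (c ∨ b ∨ c))   [double negation]
≡ ¬b ∨ (a ∧ ¬b) ∨ (¬b ∧ ¬c ∧ c) ∨ (¬b ∧ ¬c ∧ b) ∨ (¬b ∧ ¬c ∧ c) ∨ (¬c ∧ c) ∨ (¬c ∧ b) ∨ (¬c ∧ c)   [distribute ∧ over ∨]
≡ ¬b ∨ (¬c ∧ b)   [simplify]

¬b ∨ (¬c ∧ b)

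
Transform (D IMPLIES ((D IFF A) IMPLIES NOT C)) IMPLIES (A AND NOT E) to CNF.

(D OR A) AND (D OR NOT E) AND (NOT D OR A) AND (C OR A) AND (C OR NOT E)

(D IMPLIES ((D IFF A) IMPLIES NOT C)) IMPLIES (A AND NOT E)
≡ NOT (D IMPLIES ((D IFF A) IMPLIES NOT C)) OR (A AND NOT E)   [eliminate IMPLIES]
≡ NOT (NOT D OR ((D IFF A) IMPLIES NOT C)) OR (A AND NOT E)   [eliminate IMPLIES]
≡ NOT (NOT D OR NOT (D IFF A) OR NOT C) OR (A AND NOT E)   [eliminate IMPLIES]
≡ NOT (NOT D OR NOT ((D IMPLIES A) AND (A IMPLIES D)) OR NOT C) OR (A AND NOT E)   [eliminate IFF]
≡ NOT (NOT D OR NOT ((NOT D OR A) AND (A IMPLIES D)) OR NOT C) OR (A AND NOT E)   [eliminate IMPLIES]
≡ NOT (NOT D OR NOT ((NOT D OR A) AND (NOT A OR D)) OR NOT C) OR (A AND NOT E)   [eliminate IMPLIES]
≡ (NOT NOT D AND NOT NOT ((NOT D OR A) AND (NOT A OR D)) AND NOT NOT C) OR (A AND NOT E)   [De Morgan]
≡ (D AND NOT NOT ((NOT D OR A) AND (NOT A OR D)) AND NOT NOT C) OR (A AND NOT E)   [double negation]
≡ (D AND (NOT D OR A) AND (NOT A OR D) AND NOT NOT C) OR (A AND NOT E)   [double negation]
≡ (D AND (NOT D OR A) AND (NOT A OR D) AND C) OR (A AND NOT E)   [double negation]
≡ (D OR A) AND (D OR NOT E) AND (NOT D OR A OR A) AND (NOT D OR A OR NOT E) AND (NOT A OR D OR A) AND (NOT A OR D OR NOT E) AND (C OR A) AND (C OR NOT E)   [distribute OR over AND]
≡ (D OR A) AND (D OR NOT E) AND (NOT D OR A) AND (C OR A) AND (C OR NOT E)   [simplify]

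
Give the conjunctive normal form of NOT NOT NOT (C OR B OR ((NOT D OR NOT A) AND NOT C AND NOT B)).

NOT NOT NOT (C OR B OR ((NOT D OR NOT A) AND NOT C AND NOT B))
= NOT (C OR B OR ((NOT D OR NOT A) AND NOT C AND NOT B))   [double negation]
= NOT C AND NOT B AND NOT ((NOT D OR NOT A) AND NOT C AND NOT B)   [De Morgan]
= NOT C AND NOT B AND (NOT (NOT D OR NOT A) OR NOT NOT C OR NOT NOT B)   [De Morgan]
= NOT C AND NOT B AND ((NOT NOT D AND NOT NOT A) OR NOT NOT C OR NOT NOT B)   [De Morgan]
= NOT C AND NOT B AND ((D AND NOT NOT A) OR NOT NOT C OR NOT NOT B)   [double negation]
= NOT C AND NOT B AND ((D AND A) OR NOT NOT C OR NOT NOT B)   [double negation]
= NOT C AND NOT B AND ((D AND A) OR C OR NOT NOT B)   [double negation]
= NOT C AND NOT B AND ((D AND A) OR C OR B)   [double negation]
= NOT C AND NOT B AND (D OR C OR B) AND (A OR C OR B)   [distribute OR over AND]

NOT C AND NOT B AND (D OR C OR B) AND (A OR C OR B)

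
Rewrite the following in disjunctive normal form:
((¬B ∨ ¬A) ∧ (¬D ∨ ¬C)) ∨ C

(¬B ∧ ¬D) ∨ (¬B ∧ ¬C) ∨ (¬A ∧ ¬D) ∨ (¬A ∧ ¬C) ∨ C

((¬B ∨ ¬A) ∧ (¬D ∨ ¬C)) ∨ C
⇔ (¬B ∧ ¬D) ∨ (¬B ∧ ¬C) ∨ (¬A ∧ ¬D) ∨ (¬A ∧ ¬C) ∨ C   [distribute ∧ over ∨]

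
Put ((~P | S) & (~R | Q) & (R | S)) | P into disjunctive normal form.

(~P & Q & R) | (S & ~R) | (S & Q) | P

((~P | S) & (~R | Q) & (R | S)) | P
≡ (~P & ~R & R) | (~P & ~R & S) | (~P & Q & R) | (~P & Q & S) | (S & ~R & R) | (S & ~R & S) | (S & Q & R) | (S & Q & S) | P   — distribute & over |
≡ (~P & Q & R) | (S & ~R) | (S & Q) | P   — simplify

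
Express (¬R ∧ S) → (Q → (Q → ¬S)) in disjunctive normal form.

(¬R ∧ S) → (Q → (Q → ¬S))
= ¬(¬R ∧ S) ∨ (Q → (Q → ¬S))   [eliminate →]
= ¬(¬R ∧ S) ∨ ¬Q ∨ (Q → ¬S)   [eliminate →]
= ¬(¬R ∧ S) ∨ ¬Q ∨ ¬Q ∨ ¬S   [eliminate →]
= ¬¬R ∨ ¬S ∨ ¬Q ∨ ¬Q ∨ ¬S   [De Morgan]
= R ∨ ¬S ∨ ¬Q ∨ ¬Q ∨ ¬S   [double negation]
= R ∨ ¬S ∨ ¬Q   [simplify]

R ∨ ¬S ∨ ¬Q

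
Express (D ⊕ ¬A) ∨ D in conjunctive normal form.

(D ⊕ ¬A) ∨ D
⇔ ((D ∨ ¬A) ∧ ¬(D ∧ ¬A)) ∨ D   (expand ⊕)
⇔ ((D ∨ ¬A) ∧ (¬D ∨ ¬¬A)) ∨ D   (De Morgan)
⇔ ((D ∨ ¬A) ∧ (¬D ∨ A)) ∨ D   (double negation)
⇔ (D ∨ ¬A ∨ D) ∧ (¬D ∨ A ∨ D)   (distribute ∨ over ∧)
⇔ D ∨ ¬A   (simplify)

D ∨ ¬A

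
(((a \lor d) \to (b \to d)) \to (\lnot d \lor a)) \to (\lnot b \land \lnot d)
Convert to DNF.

(d \land \lnot a) \lor (\lnot b \land \lnot d)

(((a \lor d) \to (b \to d)) \to (\lnot d \lor a)) \to (\lnot b \land \lnot d)
= \lnot (((a \lor d) \to (b \to d)) \to (\lnot d \lor a)) \lor (\lnot b \land \lnot d)   — eliminate \to
= \lnot (\lnot ((a \lor d) \to (b \to d)) \lor \lnot d \lor a) \lor (\lnot b \land \lnot d)   — eliminate \to
= \lnot (\lnot (\lnot (a \lor d) \lor (b \to d)) \lor \lnot d \lor a) \lor (\lnot b \land \lnot d)   — eliminate \to
= \lnot (\lnot (\lnot (a \lor d) \lor \lnot b \lor d) \lor \lnot d \lor a) \lor (\lnot b \land \lnot d)   — eliminate \to
= (\lnot \lnot (\lnot (a \lor d) \lor \lnot b \lor d) \land \lnot \lnot d \land \lnot a) \lor (\lnot b \land \lnot d)   — De Morgan
= ((\lnot (a \lor d) \lor \lnot b \lor d) \land \lnot \lnot d \land \lnot a) \lor (\lnot b \land \lnot d)   — double negation
= (((\lnot a \land \lnot d) \lor \lnot b \lor d) \land \lnot \lnot d \land \lnot a) \lor (\lnot b \land \lnot d)   — De Morgan
= (((\lnot a \land \lnot d) \lor \lnot b \lor d) \land d \land \lnot a) \lor (\lnot b \land \lnot d)   — double negation
= (\lnot a \land \lnot d \land d \land \lnot a) \lor (\lnot b \land d \land \lnot a) \lor (d \land d \land \lnot a) \lor (\lnot b \land \lnot d)   — distribute \land over \lor
= (d \land \lnot a) \lor (\lnot b \land \lnot d)   — simplify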